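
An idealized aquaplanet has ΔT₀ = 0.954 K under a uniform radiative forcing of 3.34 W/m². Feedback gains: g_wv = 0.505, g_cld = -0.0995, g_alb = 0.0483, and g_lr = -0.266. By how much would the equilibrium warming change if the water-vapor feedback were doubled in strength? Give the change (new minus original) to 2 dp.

1.93 K

Original: g = 0.1878, ΔT = 0.954/(1−0.1878) = 1.1746 K.
With doubled water-vapor: g' = 0.6928, ΔT' = 0.954/(1−0.6928) = 3.1055 K.
Change = 3.1055 − 1.1746 = 1.93 K.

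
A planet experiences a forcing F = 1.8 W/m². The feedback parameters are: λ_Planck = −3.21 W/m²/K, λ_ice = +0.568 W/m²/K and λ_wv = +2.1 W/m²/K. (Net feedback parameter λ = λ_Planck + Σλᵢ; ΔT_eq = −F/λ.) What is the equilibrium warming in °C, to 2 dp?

Net feedback parameter λ = (−3.21) + (+0.568) + (+2.1) = -0.542 W/m²/K.
ΔT = −F/λ = −1.8/(-0.542) = 3.32 °C.

3.32 °C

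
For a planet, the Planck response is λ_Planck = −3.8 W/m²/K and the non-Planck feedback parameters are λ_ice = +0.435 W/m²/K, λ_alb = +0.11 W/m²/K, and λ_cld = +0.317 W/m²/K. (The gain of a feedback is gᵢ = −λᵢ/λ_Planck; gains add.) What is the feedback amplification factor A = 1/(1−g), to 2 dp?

Convert to gains: g_ice = 0.435/3.8 = 0.1145; g_alb = 0.11/3.8 = 0.02895; g_cld = 0.317/3.8 = 0.08342.
Total gain g = 0.22687.
A = 1/(1 − 0.22687) = 1.29.

1.29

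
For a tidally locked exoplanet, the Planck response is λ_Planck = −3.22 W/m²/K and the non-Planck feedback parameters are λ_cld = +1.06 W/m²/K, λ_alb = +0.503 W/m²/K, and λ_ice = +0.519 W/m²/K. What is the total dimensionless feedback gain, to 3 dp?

0.647

Convert to gains: g_cld = 1.06/3.22 = 0.3292; g_alb = 0.503/3.22 = 0.1562; g_ice = 0.519/3.22 = 0.1612.
Total gain g = 0.6466.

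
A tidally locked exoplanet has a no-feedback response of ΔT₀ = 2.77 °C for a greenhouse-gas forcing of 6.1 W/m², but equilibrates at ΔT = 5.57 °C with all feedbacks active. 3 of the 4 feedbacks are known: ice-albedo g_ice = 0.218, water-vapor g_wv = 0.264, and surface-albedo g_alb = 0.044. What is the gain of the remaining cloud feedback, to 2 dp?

Amplification A = ΔT/ΔT₀ = 5.57/2.77 = 2.011.
Total gain g = 1 − 1/A = 1 − 1/2.011 = 0.5027.
Known gains sum to 0.218 + 0.264 + 0.044 = 0.526.
g_cld = 0.5027 − 0.526 = -0.02.

-0.02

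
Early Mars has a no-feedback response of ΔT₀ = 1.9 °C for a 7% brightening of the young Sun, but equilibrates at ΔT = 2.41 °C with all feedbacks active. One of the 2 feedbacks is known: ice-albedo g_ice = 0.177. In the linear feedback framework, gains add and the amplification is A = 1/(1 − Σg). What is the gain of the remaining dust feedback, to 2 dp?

Amplification A = ΔT/ΔT₀ = 2.41/1.9 = 1.268.
Total gain g = 1 − 1/A = 1 − 1/1.268 = 0.2114.
The known gain is 0.177.
g_dust = 0.2114 − 0.177 = 0.03.

0.03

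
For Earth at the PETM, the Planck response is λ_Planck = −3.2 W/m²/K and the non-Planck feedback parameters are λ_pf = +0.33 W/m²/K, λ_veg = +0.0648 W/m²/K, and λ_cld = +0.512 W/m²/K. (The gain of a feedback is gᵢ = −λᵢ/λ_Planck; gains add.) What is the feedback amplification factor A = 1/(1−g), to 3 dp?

1.395

Convert to gains: g_pf = 0.33/3.2 = 0.1031; g_veg = 0.0648/3.2 = 0.02025; g_cld = 0.512/3.2 = 0.16.
Total gain g = 0.28335.
A = 1/(1 − 0.28335) = 1.395.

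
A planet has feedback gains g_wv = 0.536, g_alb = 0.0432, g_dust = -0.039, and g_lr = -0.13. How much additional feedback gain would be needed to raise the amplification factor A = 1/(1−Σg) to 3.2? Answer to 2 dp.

Current total gain = 0.4102.
Target gain for A = 3.2: g* = 1 − 1/3.2 = 0.6875.
Additional gain needed = 0.6875 − 0.4102 = 0.28.

0.28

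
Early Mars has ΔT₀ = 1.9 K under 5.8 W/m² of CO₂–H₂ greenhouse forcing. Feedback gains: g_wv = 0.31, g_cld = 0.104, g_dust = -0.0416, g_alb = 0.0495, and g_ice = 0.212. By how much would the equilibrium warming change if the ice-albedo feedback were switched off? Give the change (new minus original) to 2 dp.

Original: g = 0.6339, ΔT = 1.9/(1−0.6339) = 5.1898 K.
Without ice-albedo: g' = 0.4219, ΔT' = 1.9/(1−0.4219) = 3.2866 K.
Change = 3.2866 − 5.1898 = -1.90 K.

-1.90 K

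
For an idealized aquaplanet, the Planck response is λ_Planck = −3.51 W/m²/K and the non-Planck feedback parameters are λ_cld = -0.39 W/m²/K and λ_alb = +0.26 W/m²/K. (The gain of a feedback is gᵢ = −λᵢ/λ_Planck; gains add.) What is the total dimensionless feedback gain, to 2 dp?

-0.04

Convert to gains: g_cld = -0.39/3.51 = -0.1111; g_alb = 0.26/3.51 = 0.07407.
Total gain g = -0.03703.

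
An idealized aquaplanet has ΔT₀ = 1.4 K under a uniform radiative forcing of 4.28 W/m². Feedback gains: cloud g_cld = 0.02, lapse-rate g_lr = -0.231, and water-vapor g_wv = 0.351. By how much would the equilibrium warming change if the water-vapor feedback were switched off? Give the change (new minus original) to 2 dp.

Original: g = 0.14, ΔT = 1.4/(1−0.14) = 1.6279 K.
Without water-vapor: g' = -0.211, ΔT' = 1.4/(1+0.211) = 1.1561 K.
Change = 1.1561 − 1.6279 = -0.47 K.

-0.47 K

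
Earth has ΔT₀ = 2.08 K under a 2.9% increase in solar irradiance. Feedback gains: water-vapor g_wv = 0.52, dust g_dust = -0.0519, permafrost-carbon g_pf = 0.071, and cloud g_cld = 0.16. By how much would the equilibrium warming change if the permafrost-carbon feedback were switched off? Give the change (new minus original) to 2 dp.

Original: g = 0.6991, ΔT = 2.08/(1−0.6991) = 6.9126 K.
Without permafrost-carbon: g' = 0.6281, ΔT' = 2.08/(1−0.6281) = 5.5929 K.
Change = 5.5929 − 6.9126 = -1.32 K.

-1.32 K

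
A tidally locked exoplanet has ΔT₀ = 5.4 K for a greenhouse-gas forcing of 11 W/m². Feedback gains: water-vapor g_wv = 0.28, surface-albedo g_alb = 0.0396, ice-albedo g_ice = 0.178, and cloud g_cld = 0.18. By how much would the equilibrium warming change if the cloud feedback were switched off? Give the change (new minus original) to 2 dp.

Original: g = 0.6776, ΔT = 5.4/(1−0.6776) = 16.7494 K.
Without cloud: g' = 0.4976, ΔT' = 5.4/(1−0.4976) = 10.7484 K.
Change = 10.7484 − 16.7494 = -6.00 K.

-6.00 K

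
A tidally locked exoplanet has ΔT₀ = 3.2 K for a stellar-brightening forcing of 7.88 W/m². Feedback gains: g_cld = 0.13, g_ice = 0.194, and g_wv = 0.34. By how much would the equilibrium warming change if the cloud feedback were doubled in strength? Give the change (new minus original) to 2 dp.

6.01 K

Original: g = 0.664, ΔT = 3.2/(1−0.664) = 9.5238 K.
With doubled cloud: g' = 0.794, ΔT' = 3.2/(1−0.794) = 15.5340 K.
Change = 15.5340 − 9.5238 = 6.01 K.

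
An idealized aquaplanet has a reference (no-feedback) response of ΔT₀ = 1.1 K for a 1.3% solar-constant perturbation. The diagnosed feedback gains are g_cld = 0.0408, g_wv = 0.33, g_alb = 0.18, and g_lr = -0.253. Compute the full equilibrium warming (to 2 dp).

1.57 K

Total gain g = 0.0408 + 0.33 + 0.18 − 0.253 = 0.2978.
Amplification A = 1/(1 − 0.2978) = 1.424.
ΔT = 1.1 × 1.424 = 1.57 K.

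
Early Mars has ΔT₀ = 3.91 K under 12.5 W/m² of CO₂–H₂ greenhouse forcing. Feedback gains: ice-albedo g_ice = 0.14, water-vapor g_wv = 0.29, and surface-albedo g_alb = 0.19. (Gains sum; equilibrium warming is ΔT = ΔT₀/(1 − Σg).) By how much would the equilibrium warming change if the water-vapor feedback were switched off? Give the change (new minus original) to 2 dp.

Original: g = 0.62, ΔT = 3.91/(1−0.62) = 10.2895 K.
Without water-vapor: g' = 0.33, ΔT' = 3.91/(1−0.33) = 5.8358 K.
Change = 5.8358 − 10.2895 = -4.45 K.

-4.45 K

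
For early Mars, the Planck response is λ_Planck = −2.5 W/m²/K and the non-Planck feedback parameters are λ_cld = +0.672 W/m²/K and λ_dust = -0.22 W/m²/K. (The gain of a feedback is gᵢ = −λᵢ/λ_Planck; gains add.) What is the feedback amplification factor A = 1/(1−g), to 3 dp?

Convert to gains: g_cld = 0.672/2.5 = 0.2688; g_dust = -0.22/2.5 = -0.088.
Total gain g = 0.1808.
A = 1/(1 − 0.1808) = 1.221.

1.221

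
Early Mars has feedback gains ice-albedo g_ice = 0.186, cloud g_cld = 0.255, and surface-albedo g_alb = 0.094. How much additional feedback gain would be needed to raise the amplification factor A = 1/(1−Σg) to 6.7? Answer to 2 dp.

Current total gain = 0.535.
Target gain for A = 6.7: g* = 1 − 1/6.7 = 0.8507.
Additional gain needed = 0.8507 − 0.535 = 0.32.

0.32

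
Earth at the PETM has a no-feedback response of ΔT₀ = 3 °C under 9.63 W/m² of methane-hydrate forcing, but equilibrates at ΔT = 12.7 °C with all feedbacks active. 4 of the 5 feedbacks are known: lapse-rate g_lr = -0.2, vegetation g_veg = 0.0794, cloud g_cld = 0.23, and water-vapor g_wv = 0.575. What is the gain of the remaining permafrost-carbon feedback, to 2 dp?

0.08

Amplification A = ΔT/ΔT₀ = 12.7/3 = 4.233.
Total gain g = 1 − 1/A = 1 − 1/4.233 = 0.7638.
Known gains sum to -0.2 + 0.0794 + 0.23 + 0.575 = 0.6844.
g_pf = 0.7638 − 0.6844 = 0.08.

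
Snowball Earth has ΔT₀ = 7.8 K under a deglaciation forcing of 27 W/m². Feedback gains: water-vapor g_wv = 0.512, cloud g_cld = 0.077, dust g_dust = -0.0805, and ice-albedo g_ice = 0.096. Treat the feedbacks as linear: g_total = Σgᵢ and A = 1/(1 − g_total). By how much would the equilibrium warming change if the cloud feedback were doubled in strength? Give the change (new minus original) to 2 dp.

Original: g = 0.6045, ΔT = 7.8/(1−0.6045) = 19.7219 K.
With doubled cloud: g' = 0.6815, ΔT' = 7.8/(1−0.6815) = 24.4898 K.
Change = 24.4898 − 19.7219 = 4.77 K.

4.77 K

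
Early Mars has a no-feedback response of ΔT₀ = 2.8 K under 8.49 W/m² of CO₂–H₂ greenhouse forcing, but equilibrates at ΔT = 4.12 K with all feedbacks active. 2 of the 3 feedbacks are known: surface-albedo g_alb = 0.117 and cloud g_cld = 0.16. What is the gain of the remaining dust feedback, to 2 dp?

0.04

Amplification A = ΔT/ΔT₀ = 4.12/2.8 = 1.471.
Total gain g = 1 − 1/A = 1 − 1/1.471 = 0.3202.
Known gains sum to 0.117 + 0.16 = 0.277.
g_dust = 0.3202 − 0.277 = 0.04.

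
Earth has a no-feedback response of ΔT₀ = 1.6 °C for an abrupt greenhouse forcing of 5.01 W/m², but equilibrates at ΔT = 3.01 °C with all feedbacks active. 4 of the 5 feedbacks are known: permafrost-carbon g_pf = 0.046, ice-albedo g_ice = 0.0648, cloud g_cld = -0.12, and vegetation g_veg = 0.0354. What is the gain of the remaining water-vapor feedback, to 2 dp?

0.44

Amplification A = ΔT/ΔT₀ = 3.01/1.6 = 1.881.
Total gain g = 1 − 1/A = 1 − 1/1.881 = 0.4684.
Known gains sum to 0.046 + 0.0648 − 0.12 + 0.0354 = 0.0262.
g_wv = 0.4684 − 0.0262 = 0.44.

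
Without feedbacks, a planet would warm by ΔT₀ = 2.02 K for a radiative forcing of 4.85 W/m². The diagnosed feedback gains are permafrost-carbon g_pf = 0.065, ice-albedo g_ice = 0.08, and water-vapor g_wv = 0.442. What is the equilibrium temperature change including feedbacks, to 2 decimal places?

4.89 K

Total gain g = 0.065 + 0.08 + 0.442 = 0.587.
Amplification A = 1/(1 − 0.587) = 2.421.
ΔT = 2.02 × 2.421 = 4.89 K.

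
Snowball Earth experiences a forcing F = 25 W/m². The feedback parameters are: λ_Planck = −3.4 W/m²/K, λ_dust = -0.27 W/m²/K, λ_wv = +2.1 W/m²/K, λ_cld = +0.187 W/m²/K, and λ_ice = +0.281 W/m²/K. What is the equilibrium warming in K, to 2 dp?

Net feedback parameter λ = (−3.4) + (-0.27) + (+2.1) + (+0.187) + (+0.281) = -1.102 W/m²/K.
ΔT = −F/λ = −25/(-1.102) = 22.69 K.

22.69 K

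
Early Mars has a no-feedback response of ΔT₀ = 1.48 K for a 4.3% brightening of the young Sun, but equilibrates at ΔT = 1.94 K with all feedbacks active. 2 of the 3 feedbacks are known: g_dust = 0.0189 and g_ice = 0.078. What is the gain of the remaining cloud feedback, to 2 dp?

Amplification A = ΔT/ΔT₀ = 1.94/1.48 = 1.311.
Total gain g = 1 − 1/A = 1 − 1/1.311 = 0.2372.
Known gains sum to 0.0189 + 0.078 = 0.0969.
g_cld = 0.2372 − 0.0969 = 0.14.

0.14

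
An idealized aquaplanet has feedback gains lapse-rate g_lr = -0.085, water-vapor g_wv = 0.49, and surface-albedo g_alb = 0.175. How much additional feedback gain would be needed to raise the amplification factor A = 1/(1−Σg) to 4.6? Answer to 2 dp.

0.20

Current total gain = 0.58.
Target gain for A = 4.6: g* = 1 − 1/4.6 = 0.7826.
Additional gain needed = 0.7826 − 0.58 = 0.20.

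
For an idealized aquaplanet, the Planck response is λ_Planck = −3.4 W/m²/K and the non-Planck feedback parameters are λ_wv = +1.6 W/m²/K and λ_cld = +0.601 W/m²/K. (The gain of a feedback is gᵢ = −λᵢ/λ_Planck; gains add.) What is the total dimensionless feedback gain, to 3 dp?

Convert to gains: g_wv = 1.6/3.4 = 0.4706; g_cld = 0.601/3.4 = 0.1768.
Total gain g = 0.6474.

0.647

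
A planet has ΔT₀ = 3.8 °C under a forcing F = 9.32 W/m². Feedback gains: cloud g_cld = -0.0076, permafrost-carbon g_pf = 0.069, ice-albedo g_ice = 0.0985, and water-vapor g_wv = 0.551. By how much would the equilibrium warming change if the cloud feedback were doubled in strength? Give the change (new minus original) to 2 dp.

Original: g = 0.7109, ΔT = 3.8/(1−0.7109) = 13.1442 °C.
With doubled cloud: g' = 0.7033, ΔT' = 3.8/(1−0.7033) = 12.8075 °C.
Change = 12.8075 − 13.1442 = -0.34 °C.

-0.34 °C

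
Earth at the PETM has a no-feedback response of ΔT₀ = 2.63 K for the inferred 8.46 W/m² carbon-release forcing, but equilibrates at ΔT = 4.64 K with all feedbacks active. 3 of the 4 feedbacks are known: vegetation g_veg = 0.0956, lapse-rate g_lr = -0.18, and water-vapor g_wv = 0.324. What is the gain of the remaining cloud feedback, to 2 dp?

Amplification A = ΔT/ΔT₀ = 4.64/2.63 = 1.764.
Total gain g = 1 − 1/A = 1 − 1/1.764 = 0.4331.
Known gains sum to 0.0956 − 0.18 + 0.324 = 0.2396.
g_cld = 0.4331 − 0.2396 = 0.19.

0.19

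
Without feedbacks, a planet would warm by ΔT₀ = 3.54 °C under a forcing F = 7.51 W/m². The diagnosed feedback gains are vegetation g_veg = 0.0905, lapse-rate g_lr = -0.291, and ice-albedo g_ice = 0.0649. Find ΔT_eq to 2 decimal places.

Total gain g = 0.0905 − 0.291 + 0.0649 = -0.1356.
Amplification A = 1/(1 + 0.1356) = 0.8806.
ΔT = 3.54 × 0.8806 = 3.12 °C.

3.12 °C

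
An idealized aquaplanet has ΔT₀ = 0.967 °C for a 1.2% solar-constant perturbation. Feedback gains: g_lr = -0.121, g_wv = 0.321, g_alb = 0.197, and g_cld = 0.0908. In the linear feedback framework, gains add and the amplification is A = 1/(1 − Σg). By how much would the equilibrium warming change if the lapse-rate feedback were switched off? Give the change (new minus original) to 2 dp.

0.58 °C

Original: g = 0.4878, ΔT = 0.967/(1−0.4878) = 1.8879 °C.
Without lapse-rate: g' = 0.6088, ΔT' = 0.967/(1−0.6088) = 2.4719 °C.
Change = 2.4719 − 1.8879 = 0.58 °C.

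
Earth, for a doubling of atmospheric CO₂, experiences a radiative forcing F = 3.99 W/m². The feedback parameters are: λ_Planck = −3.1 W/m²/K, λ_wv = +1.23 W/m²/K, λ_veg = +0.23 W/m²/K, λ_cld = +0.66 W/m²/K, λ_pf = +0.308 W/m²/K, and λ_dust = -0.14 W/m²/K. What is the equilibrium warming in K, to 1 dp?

4.9 K

Net feedback parameter λ = (−3.1) + (+1.23) + (+0.23) + (+0.66) + (+0.308) + (-0.14) = -0.812 W/m²/K.
ΔT = −F/λ = −3.99/(-0.812) = 4.9 K.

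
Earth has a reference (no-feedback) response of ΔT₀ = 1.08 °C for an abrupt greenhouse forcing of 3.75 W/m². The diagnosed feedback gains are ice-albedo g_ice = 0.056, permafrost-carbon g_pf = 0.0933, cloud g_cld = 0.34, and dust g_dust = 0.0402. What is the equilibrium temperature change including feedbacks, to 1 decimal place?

2.3 °C

Total gain g = 0.056 + 0.0933 + 0.34 + 0.0402 = 0.5295.
Amplification A = 1/(1 − 0.5295) = 2.125.
ΔT = 1.08 × 2.125 = 2.3 °C.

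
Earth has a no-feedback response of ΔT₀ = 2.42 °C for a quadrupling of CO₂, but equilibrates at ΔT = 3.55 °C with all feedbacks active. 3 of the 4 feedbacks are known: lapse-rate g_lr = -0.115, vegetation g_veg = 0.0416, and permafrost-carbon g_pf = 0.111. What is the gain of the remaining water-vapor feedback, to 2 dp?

Amplification A = ΔT/ΔT₀ = 3.55/2.42 = 1.467.
Total gain g = 1 − 1/A = 1 − 1/1.467 = 0.3183.
Known gains sum to -0.115 + 0.0416 + 0.111 = 0.0376.
g_wv = 0.3183 − 0.0376 = 0.28.

0.28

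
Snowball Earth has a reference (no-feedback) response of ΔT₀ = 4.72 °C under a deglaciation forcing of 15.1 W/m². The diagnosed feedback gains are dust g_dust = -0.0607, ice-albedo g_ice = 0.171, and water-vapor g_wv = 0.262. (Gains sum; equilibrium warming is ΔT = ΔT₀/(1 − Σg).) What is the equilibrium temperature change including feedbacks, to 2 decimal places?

7.52 °C

Total gain g = -0.0607 + 0.171 + 0.262 = 0.3723.
Amplification A = 1/(1 − 0.3723) = 1.593.
ΔT = 4.72 × 1.593 = 7.52 °C.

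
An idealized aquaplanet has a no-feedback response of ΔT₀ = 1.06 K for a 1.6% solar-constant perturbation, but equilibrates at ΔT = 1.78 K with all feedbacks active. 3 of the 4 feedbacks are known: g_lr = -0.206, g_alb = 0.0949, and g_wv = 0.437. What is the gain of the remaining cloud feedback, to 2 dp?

Amplification A = ΔT/ΔT₀ = 1.78/1.06 = 1.679.
Total gain g = 1 − 1/A = 1 − 1/1.679 = 0.4044.
Known gains sum to -0.206 + 0.0949 + 0.437 = 0.3259.
g_cld = 0.4044 − 0.3259 = 0.08.

0.08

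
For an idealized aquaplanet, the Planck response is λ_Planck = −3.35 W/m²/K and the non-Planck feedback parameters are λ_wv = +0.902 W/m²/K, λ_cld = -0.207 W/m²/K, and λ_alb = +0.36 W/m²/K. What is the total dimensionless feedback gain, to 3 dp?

Convert to gains: g_wv = 0.902/3.35 = 0.2693; g_cld = -0.207/3.35 = -0.06179; g_alb = 0.36/3.35 = 0.1075.
Total gain g = 0.31501.

0.315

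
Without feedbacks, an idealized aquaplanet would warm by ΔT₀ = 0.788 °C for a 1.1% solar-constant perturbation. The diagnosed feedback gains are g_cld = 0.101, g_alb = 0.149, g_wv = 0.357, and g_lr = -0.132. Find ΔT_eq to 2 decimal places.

Total gain g = 0.101 + 0.149 + 0.357 − 0.132 = 0.475.
Amplification A = 1/(1 − 0.475) = 1.905.
ΔT = 0.788 × 1.905 = 1.50 °C.

1.50 °C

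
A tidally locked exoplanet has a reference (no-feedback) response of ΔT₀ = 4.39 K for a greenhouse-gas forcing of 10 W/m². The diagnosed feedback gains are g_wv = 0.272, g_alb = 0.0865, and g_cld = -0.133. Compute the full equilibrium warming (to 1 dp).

5.7 K

Total gain g = 0.272 + 0.0865 − 0.133 = 0.2255.
Amplification A = 1/(1 − 0.2255) = 1.291.
ΔT = 4.39 × 1.291 = 5.7 K.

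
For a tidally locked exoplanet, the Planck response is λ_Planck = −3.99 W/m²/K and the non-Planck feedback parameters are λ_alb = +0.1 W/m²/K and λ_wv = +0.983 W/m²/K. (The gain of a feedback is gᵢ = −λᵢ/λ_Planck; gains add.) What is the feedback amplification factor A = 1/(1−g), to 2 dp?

1.37

Convert to gains: g_alb = 0.1/3.99 = 0.02506; g_wv = 0.983/3.99 = 0.2464.
Total gain g = 0.27146.
A = 1/(1 − 0.27146) = 1.37.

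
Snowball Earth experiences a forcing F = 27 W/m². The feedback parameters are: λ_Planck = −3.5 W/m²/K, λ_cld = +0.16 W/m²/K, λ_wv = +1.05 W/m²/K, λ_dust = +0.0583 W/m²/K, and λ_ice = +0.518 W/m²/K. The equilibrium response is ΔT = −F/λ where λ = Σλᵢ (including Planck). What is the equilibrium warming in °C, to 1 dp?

Net feedback parameter λ = (−3.5) + (+0.16) + (+1.05) + (+0.0583) + (+0.518) = -1.7137 W/m²/K.
ΔT = −F/λ = −27/(-1.7137) = 15.8 °C.

15.8 °C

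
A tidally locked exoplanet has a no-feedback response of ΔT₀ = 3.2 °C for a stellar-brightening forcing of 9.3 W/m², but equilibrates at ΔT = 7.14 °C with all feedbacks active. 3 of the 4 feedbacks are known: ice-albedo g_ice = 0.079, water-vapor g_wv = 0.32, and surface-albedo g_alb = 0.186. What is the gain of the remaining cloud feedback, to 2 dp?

-0.03

Amplification A = ΔT/ΔT₀ = 7.14/3.2 = 2.231.
Total gain g = 1 − 1/A = 1 − 1/2.231 = 0.5518.
Known gains sum to 0.079 + 0.32 + 0.186 = 0.585.
g_cld = 0.5518 − 0.585 = -0.03.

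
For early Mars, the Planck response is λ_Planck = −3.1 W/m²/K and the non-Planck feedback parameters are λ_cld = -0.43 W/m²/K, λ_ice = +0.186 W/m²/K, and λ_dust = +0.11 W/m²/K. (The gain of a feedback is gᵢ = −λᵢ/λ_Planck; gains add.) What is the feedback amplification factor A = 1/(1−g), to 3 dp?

Convert to gains: g_cld = -0.43/3.1 = -0.1387; g_ice = 0.186/3.1 = 0.06; g_dust = 0.11/3.1 = 0.03548.
Total gain g = -0.04322.
A = 1/(1 + 0.04322) = 0.959.

0.959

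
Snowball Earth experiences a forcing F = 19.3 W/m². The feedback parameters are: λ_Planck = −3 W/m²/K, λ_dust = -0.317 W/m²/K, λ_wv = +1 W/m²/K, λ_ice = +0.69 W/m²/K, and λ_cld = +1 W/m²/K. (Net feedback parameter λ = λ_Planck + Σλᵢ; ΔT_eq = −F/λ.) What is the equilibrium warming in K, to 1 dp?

Net feedback parameter λ = (−3) + (-0.317) + (+1) + (+0.69) + (+1) = -0.627 W/m²/K.
ΔT = −F/λ = −19.3/(-0.627) = 30.8 K.

30.8 K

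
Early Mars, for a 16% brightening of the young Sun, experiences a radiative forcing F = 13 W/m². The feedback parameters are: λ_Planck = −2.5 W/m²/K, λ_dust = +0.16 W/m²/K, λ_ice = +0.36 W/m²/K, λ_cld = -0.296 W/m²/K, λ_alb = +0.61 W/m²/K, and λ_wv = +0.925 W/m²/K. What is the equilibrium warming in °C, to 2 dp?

Net feedback parameter λ = (−2.5) + (+0.16) + (+0.36) + (-0.296) + (+0.61) + (+0.925) = -0.741 W/m²/K.
ΔT = −F/λ = −13/(-0.741) = 17.54 °C.

17.54 °C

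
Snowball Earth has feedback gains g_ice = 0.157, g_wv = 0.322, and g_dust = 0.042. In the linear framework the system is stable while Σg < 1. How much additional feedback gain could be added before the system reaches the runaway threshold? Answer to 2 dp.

0.48

Current total gain = 0.157 + 0.322 + 0.042 = 0.521.
Margin to runaway = 1 − 0.521 = 0.48.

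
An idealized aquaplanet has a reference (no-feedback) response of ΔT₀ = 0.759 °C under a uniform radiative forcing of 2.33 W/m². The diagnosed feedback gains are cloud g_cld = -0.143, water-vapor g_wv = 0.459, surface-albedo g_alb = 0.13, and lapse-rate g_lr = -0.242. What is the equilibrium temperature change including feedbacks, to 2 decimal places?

0.95 °C

Total gain g = -0.143 + 0.459 + 0.13 − 0.242 = 0.204.
Amplification A = 1/(1 − 0.204) = 1.256.
ΔT = 0.759 × 1.256 = 0.95 °C.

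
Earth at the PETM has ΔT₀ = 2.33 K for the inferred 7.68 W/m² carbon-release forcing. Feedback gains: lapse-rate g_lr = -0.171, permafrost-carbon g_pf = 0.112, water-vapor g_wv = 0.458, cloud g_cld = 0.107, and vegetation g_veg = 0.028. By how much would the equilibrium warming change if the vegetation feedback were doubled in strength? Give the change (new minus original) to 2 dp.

0.32 K

Original: g = 0.534, ΔT = 2.33/(1−0.534) = 5.0000 K.
With doubled vegetation: g' = 0.562, ΔT' = 2.33/(1−0.562) = 5.3196 K.
Change = 5.3196 − 5.0000 = 0.32 K.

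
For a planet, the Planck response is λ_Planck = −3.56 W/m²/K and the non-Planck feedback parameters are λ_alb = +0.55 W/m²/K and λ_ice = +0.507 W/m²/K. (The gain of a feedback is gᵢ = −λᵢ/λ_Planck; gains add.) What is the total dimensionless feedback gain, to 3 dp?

0.297

Convert to gains: g_alb = 0.55/3.56 = 0.1545; g_ice = 0.507/3.56 = 0.1424.
Total gain g = 0.2969.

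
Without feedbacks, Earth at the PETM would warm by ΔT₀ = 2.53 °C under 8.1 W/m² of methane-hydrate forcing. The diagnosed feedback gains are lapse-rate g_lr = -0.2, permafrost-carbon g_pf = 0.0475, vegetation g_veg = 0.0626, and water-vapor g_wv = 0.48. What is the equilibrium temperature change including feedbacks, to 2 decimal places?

4.15 °C

Total gain g = -0.2 + 0.0475 + 0.0626 + 0.48 = 0.3901.
Amplification A = 1/(1 − 0.3901) = 1.64.
ΔT = 2.53 × 1.64 = 4.15 °C.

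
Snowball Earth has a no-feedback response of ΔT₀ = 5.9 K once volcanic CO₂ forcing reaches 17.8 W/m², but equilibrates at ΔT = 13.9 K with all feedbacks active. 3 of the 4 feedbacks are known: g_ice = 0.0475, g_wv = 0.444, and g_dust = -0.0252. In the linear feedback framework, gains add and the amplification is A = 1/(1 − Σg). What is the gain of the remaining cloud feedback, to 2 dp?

Amplification A = ΔT/ΔT₀ = 13.9/5.9 = 2.356.
Total gain g = 1 − 1/A = 1 − 1/2.356 = 0.5756.
Known gains sum to 0.0475 + 0.444 − 0.0252 = 0.4663.
g_cld = 0.5756 − 0.4663 = 0.11.

0.11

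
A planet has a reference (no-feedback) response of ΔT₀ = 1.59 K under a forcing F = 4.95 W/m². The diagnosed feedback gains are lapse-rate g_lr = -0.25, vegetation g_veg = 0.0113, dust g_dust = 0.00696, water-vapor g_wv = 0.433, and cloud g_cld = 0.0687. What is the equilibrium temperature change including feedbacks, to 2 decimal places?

2.18 K

Total gain g = -0.25 + 0.0113 + 0.00696 + 0.433 + 0.0687 = 0.26996.
Amplification A = 1/(1 − 0.26996) = 1.37.
ΔT = 1.59 × 1.37 = 2.18 K.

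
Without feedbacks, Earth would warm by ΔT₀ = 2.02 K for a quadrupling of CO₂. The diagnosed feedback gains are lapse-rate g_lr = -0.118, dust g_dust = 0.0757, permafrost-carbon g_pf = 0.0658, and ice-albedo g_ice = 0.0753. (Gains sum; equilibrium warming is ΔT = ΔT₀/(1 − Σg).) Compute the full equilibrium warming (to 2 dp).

Total gain g = -0.118 + 0.0757 + 0.0658 + 0.0753 = 0.0988.
Amplification A = 1/(1 − 0.0988) = 1.11.
ΔT = 2.02 × 1.11 = 2.24 K.

2.24 K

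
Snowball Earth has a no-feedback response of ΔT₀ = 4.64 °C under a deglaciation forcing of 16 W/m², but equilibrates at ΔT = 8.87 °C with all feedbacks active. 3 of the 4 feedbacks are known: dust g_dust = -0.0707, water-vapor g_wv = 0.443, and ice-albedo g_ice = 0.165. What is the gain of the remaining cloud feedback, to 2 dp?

-0.06

Amplification A = ΔT/ΔT₀ = 8.87/4.64 = 1.912.
Total gain g = 1 − 1/A = 1 − 1/1.912 = 0.477.
Known gains sum to -0.0707 + 0.443 + 0.165 = 0.5373.
g_cld = 0.477 − 0.5373 = -0.06.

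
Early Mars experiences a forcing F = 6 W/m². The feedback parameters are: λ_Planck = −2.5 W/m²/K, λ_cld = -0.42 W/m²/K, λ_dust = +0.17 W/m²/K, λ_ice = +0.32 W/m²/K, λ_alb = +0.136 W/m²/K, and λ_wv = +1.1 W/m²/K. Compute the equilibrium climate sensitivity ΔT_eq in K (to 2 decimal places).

Net feedback parameter λ = (−2.5) + (-0.42) + (+0.17) + (+0.32) + (+0.136) + (+1.1) = -1.194 W/m²/K.
ΔT = −F/λ = −6/(-1.194) = 5.03 K.

5.03 K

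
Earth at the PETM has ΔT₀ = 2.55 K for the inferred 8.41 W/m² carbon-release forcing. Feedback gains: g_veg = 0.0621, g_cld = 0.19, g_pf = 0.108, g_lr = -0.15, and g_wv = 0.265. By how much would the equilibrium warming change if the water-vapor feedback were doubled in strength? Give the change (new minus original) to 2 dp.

4.95 K

Original: g = 0.4751, ΔT = 2.55/(1−0.4751) = 4.8581 K.
With doubled water-vapor: g' = 0.7401, ΔT' = 2.55/(1−0.7401) = 9.8115 K.
Change = 9.8115 − 4.8581 = 4.95 K.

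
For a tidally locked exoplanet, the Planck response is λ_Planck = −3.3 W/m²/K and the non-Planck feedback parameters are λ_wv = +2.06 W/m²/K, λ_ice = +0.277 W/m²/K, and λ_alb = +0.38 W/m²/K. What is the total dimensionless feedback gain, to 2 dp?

0.82

Convert to gains: g_wv = 2.06/3.3 = 0.6242; g_ice = 0.277/3.3 = 0.08394; g_alb = 0.38/3.3 = 0.1152.
Total gain g = 0.82334.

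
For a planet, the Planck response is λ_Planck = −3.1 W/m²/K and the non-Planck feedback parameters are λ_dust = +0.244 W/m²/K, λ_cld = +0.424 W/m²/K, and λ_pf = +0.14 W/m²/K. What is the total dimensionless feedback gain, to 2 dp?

0.26

Convert to gains: g_dust = 0.244/3.1 = 0.07871; g_cld = 0.424/3.1 = 0.1368; g_pf = 0.14/3.1 = 0.04516.
Total gain g = 0.26067.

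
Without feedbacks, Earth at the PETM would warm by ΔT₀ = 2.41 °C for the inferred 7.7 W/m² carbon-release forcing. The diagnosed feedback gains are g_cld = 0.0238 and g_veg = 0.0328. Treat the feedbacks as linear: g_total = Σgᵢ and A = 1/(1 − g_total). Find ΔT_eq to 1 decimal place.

Total gain g = 0.0238 + 0.0328 = 0.0566.
Amplification A = 1/(1 − 0.0566) = 1.06.
ΔT = 2.41 × 1.06 = 2.6 °C.

2.6 °C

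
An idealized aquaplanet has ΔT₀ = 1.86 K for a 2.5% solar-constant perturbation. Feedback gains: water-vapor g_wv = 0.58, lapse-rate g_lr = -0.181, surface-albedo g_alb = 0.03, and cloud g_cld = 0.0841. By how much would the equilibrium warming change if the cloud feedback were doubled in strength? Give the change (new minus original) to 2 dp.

Original: g = 0.5131, ΔT = 1.86/(1−0.5131) = 3.8201 K.
With doubled cloud: g' = 0.5972, ΔT' = 1.86/(1−0.5972) = 4.6177 K.
Change = 4.6177 − 3.8201 = 0.80 K.

0.80 K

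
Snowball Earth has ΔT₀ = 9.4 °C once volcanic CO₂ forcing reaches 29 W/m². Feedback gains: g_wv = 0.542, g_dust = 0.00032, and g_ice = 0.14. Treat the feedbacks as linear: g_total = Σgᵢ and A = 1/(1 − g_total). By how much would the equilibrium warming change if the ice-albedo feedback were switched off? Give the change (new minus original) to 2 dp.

-9.05 °C

Original: g = 0.68232, ΔT = 9.4/(1−0.68232) = 29.5895 °C.
Without ice-albedo: g' = 0.54232, ΔT' = 9.4/(1−0.54232) = 20.5384 °C.
Change = 20.5384 − 29.5895 = -9.05 °C.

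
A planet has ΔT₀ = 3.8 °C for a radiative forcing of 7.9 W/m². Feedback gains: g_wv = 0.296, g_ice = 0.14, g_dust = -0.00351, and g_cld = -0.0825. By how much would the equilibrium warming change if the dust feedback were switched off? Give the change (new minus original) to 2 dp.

Original: g = 0.34999, ΔT = 3.8/(1−0.34999) = 5.8461 °C.
Without dust: g' = 0.3535, ΔT' = 3.8/(1−0.3535) = 5.8778 °C.
Change = 5.8778 − 5.8461 = 0.03 °C.

0.03 °C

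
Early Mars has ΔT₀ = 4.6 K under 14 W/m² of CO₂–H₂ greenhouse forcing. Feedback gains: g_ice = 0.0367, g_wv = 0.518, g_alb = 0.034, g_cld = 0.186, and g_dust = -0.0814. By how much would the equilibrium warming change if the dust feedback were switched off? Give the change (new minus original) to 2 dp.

5.42 K

Original: g = 0.6933, ΔT = 4.6/(1−0.6933) = 14.9984 K.
Without dust: g' = 0.7747, ΔT' = 4.6/(1−0.7747) = 20.4172 K.
Change = 20.4172 − 14.9984 = 5.42 K.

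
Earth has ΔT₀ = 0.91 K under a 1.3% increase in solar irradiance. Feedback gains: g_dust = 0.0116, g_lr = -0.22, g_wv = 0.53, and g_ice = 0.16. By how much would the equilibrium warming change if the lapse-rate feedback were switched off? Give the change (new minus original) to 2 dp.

1.29 K

Original: g = 0.4816, ΔT = 0.91/(1−0.4816) = 1.7554 K.
Without lapse-rate: g' = 0.7016, ΔT' = 0.91/(1−0.7016) = 3.0496 K.
Change = 3.0496 − 1.7554 = 1.29 K.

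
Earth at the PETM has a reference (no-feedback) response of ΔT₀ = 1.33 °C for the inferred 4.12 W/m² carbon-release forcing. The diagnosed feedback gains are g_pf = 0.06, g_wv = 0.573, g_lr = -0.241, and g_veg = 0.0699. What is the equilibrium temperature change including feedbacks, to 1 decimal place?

2.5 °C

Total gain g = 0.06 + 0.573 − 0.241 + 0.0699 = 0.4619.
Amplification A = 1/(1 − 0.4619) = 1.858.
ΔT = 1.33 × 1.858 = 2.5 °C.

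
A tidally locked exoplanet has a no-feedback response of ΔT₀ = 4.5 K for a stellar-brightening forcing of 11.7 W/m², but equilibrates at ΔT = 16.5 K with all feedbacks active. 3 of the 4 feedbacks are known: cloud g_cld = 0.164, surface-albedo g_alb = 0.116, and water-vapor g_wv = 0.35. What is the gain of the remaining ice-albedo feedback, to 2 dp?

Amplification A = ΔT/ΔT₀ = 16.5/4.5 = 3.667.
Total gain g = 1 − 1/A = 1 − 1/3.667 = 0.7273.
Known gains sum to 0.164 + 0.116 + 0.35 = 0.63.
g_ice = 0.7273 − 0.63 = 0.10.

0.10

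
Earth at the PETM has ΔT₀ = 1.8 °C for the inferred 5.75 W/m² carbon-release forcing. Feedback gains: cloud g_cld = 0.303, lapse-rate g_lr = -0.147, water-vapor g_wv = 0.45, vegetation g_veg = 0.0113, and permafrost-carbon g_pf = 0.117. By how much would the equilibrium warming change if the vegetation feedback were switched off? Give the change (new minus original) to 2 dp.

Original: g = 0.7343, ΔT = 1.8/(1−0.7343) = 6.7746 °C.
Without vegetation: g' = 0.723, ΔT' = 1.8/(1−0.723) = 6.4982 °C.
Change = 6.4982 − 6.7746 = -0.28 °C.

-0.28 °C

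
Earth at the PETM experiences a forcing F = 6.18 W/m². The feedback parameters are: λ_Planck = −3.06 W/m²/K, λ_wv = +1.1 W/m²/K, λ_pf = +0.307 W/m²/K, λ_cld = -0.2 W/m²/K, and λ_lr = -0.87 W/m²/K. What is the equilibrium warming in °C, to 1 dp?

2.3 °C

Net feedback parameter λ = (−3.06) + (+1.1) + (+0.307) + (-0.2) + (-0.87) = -2.723 W/m²/K.
ΔT = −F/λ = −6.18/(-2.723) = 2.3 °C.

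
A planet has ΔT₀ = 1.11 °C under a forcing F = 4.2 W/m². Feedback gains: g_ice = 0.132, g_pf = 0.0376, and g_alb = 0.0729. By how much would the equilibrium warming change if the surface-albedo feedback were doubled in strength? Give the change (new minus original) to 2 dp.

Original: g = 0.2425, ΔT = 1.11/(1−0.2425) = 1.4653 °C.
With doubled surface-albedo: g' = 0.3154, ΔT' = 1.11/(1−0.3154) = 1.6214 °C.
Change = 1.6214 − 1.4653 = 0.16 °C.

0.16 °C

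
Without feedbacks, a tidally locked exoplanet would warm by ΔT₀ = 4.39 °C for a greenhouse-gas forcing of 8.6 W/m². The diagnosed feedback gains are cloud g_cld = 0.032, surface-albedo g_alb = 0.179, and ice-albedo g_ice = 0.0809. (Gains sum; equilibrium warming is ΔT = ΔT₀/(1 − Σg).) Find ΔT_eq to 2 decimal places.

Total gain g = 0.032 + 0.179 + 0.0809 = 0.2919.
Amplification A = 1/(1 − 0.2919) = 1.412.
ΔT = 4.39 × 1.412 = 6.20 °C.

6.20 °C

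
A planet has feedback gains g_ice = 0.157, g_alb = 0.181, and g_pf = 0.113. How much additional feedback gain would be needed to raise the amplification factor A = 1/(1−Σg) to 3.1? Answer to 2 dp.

Current total gain = 0.451.
Target gain for A = 3.1: g* = 1 − 1/3.1 = 0.6774.
Additional gain needed = 0.6774 − 0.451 = 0.23.

0.23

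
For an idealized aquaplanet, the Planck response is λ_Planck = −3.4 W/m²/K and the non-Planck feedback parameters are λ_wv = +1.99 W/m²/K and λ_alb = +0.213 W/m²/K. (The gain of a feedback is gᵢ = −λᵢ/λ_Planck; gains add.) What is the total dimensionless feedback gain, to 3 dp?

Convert to gains: g_wv = 1.99/3.4 = 0.5853; g_alb = 0.213/3.4 = 0.06265.
Total gain g = 0.64795.

0.648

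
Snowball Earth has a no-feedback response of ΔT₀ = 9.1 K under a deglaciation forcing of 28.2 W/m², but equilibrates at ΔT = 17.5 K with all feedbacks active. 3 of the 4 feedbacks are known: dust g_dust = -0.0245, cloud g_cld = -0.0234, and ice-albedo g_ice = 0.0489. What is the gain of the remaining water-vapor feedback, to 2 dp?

0.48

Amplification A = ΔT/ΔT₀ = 17.5/9.1 = 1.923.
Total gain g = 1 − 1/A = 1 − 1/1.923 = 0.48.
Known gains sum to -0.0245 − 0.0234 + 0.0489 = 0.001.
g_wv = 0.48 − 0.001 = 0.48.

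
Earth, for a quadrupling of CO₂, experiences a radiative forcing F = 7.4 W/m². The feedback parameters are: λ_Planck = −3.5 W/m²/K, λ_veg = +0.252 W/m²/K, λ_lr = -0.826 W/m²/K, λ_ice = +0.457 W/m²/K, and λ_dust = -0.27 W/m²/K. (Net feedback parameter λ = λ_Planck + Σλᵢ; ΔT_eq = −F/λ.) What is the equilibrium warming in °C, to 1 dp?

Net feedback parameter λ = (−3.5) + (+0.252) + (-0.826) + (+0.457) + (-0.27) = -3.887 W/m²/K.
ΔT = −F/λ = −7.4/(-3.887) = 1.9 °C.

1.9 °C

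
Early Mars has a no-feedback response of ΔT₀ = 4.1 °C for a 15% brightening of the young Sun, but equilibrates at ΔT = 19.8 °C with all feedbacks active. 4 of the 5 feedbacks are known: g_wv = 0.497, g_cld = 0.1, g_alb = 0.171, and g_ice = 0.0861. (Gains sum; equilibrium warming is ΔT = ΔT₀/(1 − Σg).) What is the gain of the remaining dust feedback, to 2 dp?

Amplification A = ΔT/ΔT₀ = 19.8/4.1 = 4.829.
Total gain g = 1 − 1/A = 1 − 1/4.829 = 0.7929.
Known gains sum to 0.497 + 0.1 + 0.171 + 0.0861 = 0.8541.
g_dust = 0.7929 − 0.8541 = -0.06.

-0.06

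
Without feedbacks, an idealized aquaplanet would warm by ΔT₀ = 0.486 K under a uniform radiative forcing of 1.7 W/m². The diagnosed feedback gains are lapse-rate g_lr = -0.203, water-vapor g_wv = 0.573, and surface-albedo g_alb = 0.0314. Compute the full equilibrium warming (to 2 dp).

0.81 K

Total gain g = -0.203 + 0.573 + 0.0314 = 0.4014.
Amplification A = 1/(1 − 0.4014) = 1.671.
ΔT = 0.486 × 1.671 = 0.81 K.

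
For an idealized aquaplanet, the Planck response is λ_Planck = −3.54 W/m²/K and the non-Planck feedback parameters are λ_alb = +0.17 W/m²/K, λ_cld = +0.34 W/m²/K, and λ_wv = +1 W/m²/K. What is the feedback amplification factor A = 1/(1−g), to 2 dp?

1.74

Convert to gains: g_alb = 0.17/3.54 = 0.04802; g_cld = 0.34/3.54 = 0.09605; g_wv = 1/3.54 = 0.2825.
Total gain g = 0.42657.
A = 1/(1 − 0.42657) = 1.74.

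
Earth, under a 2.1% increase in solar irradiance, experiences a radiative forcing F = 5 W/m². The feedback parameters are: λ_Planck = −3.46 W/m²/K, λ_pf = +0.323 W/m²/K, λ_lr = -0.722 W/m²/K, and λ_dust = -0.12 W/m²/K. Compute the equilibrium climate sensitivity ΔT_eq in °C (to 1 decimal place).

1.3 °C

Net feedback parameter λ = (−3.46) + (+0.323) + (-0.722) + (-0.12) = -3.979 W/m²/K.
ΔT = −F/λ = −5/(-3.979) = 1.3 °C.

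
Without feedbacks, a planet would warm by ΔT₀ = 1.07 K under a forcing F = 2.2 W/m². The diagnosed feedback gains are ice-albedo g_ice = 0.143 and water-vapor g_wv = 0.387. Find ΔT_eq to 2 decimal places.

2.28 K

Total gain g = 0.143 + 0.387 = 0.53.
Amplification A = 1/(1 − 0.53) = 2.128.
ΔT = 1.07 × 2.128 = 2.28 K.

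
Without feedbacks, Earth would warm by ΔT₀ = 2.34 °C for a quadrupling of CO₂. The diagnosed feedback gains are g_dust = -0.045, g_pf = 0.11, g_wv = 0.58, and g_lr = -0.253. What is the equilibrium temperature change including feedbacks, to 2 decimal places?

3.85 °C

Total gain g = -0.045 + 0.11 + 0.58 − 0.253 = 0.392.
Amplification A = 1/(1 − 0.392) = 1.645.
ΔT = 2.34 × 1.645 = 3.85 °C.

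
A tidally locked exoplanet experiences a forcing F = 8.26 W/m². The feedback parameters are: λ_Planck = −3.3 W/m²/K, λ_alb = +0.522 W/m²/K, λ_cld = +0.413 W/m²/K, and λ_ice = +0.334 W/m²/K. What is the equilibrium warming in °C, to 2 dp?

4.07 °C

Net feedback parameter λ = (−3.3) + (+0.522) + (+0.413) + (+0.334) = -2.031 W/m²/K.
ΔT = −F/λ = −8.26/(-2.031) = 4.07 °C.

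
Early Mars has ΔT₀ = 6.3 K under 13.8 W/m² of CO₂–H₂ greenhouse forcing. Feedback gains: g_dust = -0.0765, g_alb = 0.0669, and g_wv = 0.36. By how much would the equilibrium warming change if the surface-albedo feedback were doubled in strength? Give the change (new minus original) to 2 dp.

Original: g = 0.3504, ΔT = 6.3/(1−0.3504) = 9.6983 K.
With doubled surface-albedo: g' = 0.4173, ΔT' = 6.3/(1−0.4173) = 10.8117 K.
Change = 10.8117 − 9.6983 = 1.11 K.

1.11 K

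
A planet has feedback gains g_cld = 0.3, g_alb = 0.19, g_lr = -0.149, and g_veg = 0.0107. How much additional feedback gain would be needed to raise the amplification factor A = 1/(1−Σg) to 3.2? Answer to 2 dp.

0.34

Current total gain = 0.3517.
Target gain for A = 3.2: g* = 1 − 1/3.2 = 0.6875.
Additional gain needed = 0.6875 − 0.3517 = 0.34.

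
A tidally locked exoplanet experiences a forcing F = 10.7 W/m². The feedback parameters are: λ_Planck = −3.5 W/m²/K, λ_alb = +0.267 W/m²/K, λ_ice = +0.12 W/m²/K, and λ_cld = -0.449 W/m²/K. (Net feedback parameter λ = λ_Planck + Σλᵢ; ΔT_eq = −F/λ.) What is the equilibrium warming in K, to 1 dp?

Net feedback parameter λ = (−3.5) + (+0.267) + (+0.12) + (-0.449) = -3.562 W/m²/K.
ΔT = −F/λ = −10.7/(-3.562) = 3.0 K.

3.0 K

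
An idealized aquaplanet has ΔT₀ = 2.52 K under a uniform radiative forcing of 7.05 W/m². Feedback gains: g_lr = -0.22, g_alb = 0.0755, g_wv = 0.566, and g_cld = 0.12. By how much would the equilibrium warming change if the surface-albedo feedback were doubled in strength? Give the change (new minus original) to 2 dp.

1.08 K

Original: g = 0.5415, ΔT = 2.52/(1−0.5415) = 5.4962 K.
With doubled surface-albedo: g' = 0.617, ΔT' = 2.52/(1−0.617) = 6.5796 K.
Change = 6.5796 − 5.4962 = 1.08 K.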